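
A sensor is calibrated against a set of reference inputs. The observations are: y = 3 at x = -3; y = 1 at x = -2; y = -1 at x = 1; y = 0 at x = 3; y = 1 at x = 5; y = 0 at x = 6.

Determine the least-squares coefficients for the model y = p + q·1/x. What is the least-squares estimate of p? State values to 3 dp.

The normal system MᵀM·[p, q]ᵀ = Mᵀy is [[6, 13/15]; [13/15, 77/50]]·[p, q]ᵀ = [4, -23/10]ᵀ.
Δ = 6·(77/50) − (13/15)² = 382/45.
p = (4·(77/50) − (13/15)·(-23/10))/(382/45) = 3669/3820; q = (6·(-23/10) − (13/15)·4)/(382/45) = -777/382.

p = 0.960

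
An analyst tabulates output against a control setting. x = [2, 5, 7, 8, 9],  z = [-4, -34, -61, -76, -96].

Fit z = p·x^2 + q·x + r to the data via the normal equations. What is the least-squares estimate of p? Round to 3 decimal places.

p = -0.818

The normal system AᵀA·[p, q, r]ᵀ = Aᵀz is [[13699, 1717, 223]; [1717, 223, 31]; [223, 31, 5]]·[p, q, r]ᵀ = [-16495, -2077, -271]ᵀ.
Inverting the 3×3 Gram matrix, [p, q, r]ᵀ = [-9/11, -4, 78/11]ᵀ.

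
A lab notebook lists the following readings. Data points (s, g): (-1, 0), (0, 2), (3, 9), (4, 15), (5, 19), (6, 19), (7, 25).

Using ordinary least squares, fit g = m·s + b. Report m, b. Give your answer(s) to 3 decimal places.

m = 3.088, b = 2.128

From the data, Σs·s = 136, Σs = 24, Σ1 = 7.
Right-hand side: Σs·g = 471, Σg = 89.
Normal equations: [[136, 24]; [24, 7]]·[m, b]ᵀ = [471, 89]ᵀ.
Determinant 136·7 − 24² = 376.
m = (471·7 − 24·89)/376 = 1161/376; b = (136·89 − 24·471)/376 = 100/47.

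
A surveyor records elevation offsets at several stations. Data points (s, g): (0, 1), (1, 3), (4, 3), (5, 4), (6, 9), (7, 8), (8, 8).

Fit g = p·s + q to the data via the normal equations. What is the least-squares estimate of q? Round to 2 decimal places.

MᵀM·[p, q]ᵀ = Mᵀg reads: 191·p + 31·q = 209;  31·p + 7·q = 36.
Δ = 191·7 − 31² = 376.
p = (209·7 − 31·36)/376 = 347/376; q = (191·36 − 31·209)/376 = 397/376.

q = 1.06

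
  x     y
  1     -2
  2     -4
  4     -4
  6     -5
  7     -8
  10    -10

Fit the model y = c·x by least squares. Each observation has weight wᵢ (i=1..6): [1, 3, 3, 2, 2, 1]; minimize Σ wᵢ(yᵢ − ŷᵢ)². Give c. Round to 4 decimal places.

c = -1.0453

Compute the Gram sums: Σwᵢ·x·x = 331.
Moment sums: Σwᵢ·x·y = -346.
Normal equations: [[331]]·[c]ᵀ = [-346]ᵀ.
c = (-346)/331 = -1.04532.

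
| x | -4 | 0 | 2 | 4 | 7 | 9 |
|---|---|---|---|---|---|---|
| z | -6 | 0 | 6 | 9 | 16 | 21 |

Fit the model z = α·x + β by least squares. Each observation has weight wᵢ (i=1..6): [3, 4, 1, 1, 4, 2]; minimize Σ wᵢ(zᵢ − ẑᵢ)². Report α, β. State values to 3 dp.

From the data, Σwᵢ·x·x = 426, Σwᵢ·x = 40, Σwᵢ·1 = 15.
Moment sums: Σwᵢ·x·z = 946, Σwᵢ·z = 103.
MᵀWM·[α, β]ᵀ = MᵀWz becomes [[426, 40]; [40, 15]]·[α, β]ᵀ = [946, 103]ᵀ.
Determinant 426·15 − 40² = 4790.
α = (946·15 − 40·103)/4790 = 1007/479; β = (426·103 − 40·946)/4790 = 3019/2395.

α = 2.102, β = 1.261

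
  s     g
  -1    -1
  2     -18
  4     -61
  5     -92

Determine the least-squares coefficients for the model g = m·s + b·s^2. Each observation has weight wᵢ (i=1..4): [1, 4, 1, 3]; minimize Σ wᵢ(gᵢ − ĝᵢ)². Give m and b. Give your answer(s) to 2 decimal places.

With design matrix M, MᵀWM = [[108, 470]; [470, 2196]] and MᵀWg = [-1767, -8165]ᵀ.
Δ = 108·2196 − 470² = 16268.
m = ((-1767)·2196 − 470·(-8165))/16268 = -21391/8134; b = (108·(-8165) − 470·(-1767))/16268 = -25665/8134.

m = -2.63, b = -3.16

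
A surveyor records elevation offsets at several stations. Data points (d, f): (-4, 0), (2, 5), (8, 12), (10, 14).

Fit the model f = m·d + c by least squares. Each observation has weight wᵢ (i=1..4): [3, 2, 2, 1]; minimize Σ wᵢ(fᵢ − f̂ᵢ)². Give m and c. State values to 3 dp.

With design matrix M, MᵀWM = [[284, 18]; [18, 8]] and MᵀWf = [352, 48]ᵀ.
Determinant 284·8 − 18² = 1948.
m = (352·8 − 18·48)/1948 = 488/487; c = (284·48 − 18·352)/1948 = 1824/487.

m = 1.002, c = 3.745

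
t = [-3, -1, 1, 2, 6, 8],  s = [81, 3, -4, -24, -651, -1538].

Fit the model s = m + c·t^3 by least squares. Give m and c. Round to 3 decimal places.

Setting ∂/∂m … = 0 gives: 6·m + 709·c = -2133;  709·m + 309595·c = -930458.
(Σ1 = 6, Σt^3 = 709, Σt^3·t^3 = 309595, Σs = -2133, Σt^3·s = -930458.)
Eliminating c: 309595·(row 1) − 709·(row 2) gives 1354889·m = 309595·(-2133) − 709·(-930458) = -671413, so m = -671413/1354889.
Then c = ((-930458) − 709·(-671413/1354889))/309595 = -4070451/1354889.

m = -0.496, c = -3.004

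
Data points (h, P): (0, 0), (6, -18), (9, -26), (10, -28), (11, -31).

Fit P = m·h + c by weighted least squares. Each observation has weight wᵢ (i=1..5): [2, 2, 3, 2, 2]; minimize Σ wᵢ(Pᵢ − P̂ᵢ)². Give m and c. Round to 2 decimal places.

m = -2.81, c = -0.38

AᵀWA·[m, c]ᵀ = AᵀWP reads: 757·m + 81·c = -2160;  81·m + 11·c = -232.
(Σwᵢ·h·h = 757, Σwᵢ·h = 81, Σwᵢ·1 = 11, Σwᵢ·h·P = -2160, Σwᵢ·P = -232.)
Determinant 757·11 − 81² = 1766.
m = ((-2160)·11 − 81·(-232))/1766 = -2484/883; c = (757·(-232) − 81·(-2160))/1766 = -332/883.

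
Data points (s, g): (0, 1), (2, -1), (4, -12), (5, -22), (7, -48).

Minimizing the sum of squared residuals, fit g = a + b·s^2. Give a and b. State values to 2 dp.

Entries of MᵀM: Σ1 = 5, Σs^2 = 94, Σs^2·s^2 = 3298.
Moment sums: Σg = -82, Σs^2·g = -3098.
Normal equations: [[5, 94]; [94, 3298]]·[a, b]ᵀ = [-82, -3098]ᵀ.
det = 5·3298 − 94² = 7654.
a = ((-82)·3298 − 94·(-3098))/7654 = 10388/3827; b = (5·(-3098) − 94·(-82))/7654 = -3891/3827.

a = 2.71, b = -1.02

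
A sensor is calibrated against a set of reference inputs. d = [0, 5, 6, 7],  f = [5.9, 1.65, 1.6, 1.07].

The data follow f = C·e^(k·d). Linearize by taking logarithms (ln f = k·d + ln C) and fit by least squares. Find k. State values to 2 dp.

k = -0.24

With ln fᵢ as the transformed response and dᵢ as the regressor:
Σd = 18.0000, Σ(d)² = 110.0000, Σln f = 2.8134, Σd·ln f = 5.7975.
Equations: 110.0000·k + 18.0000·ln C = 5.7975;  18.0000·k + 4·ln C = 2.8134.
Solving (det = 116.0000): k = -0.23665, ln C = 1.76826.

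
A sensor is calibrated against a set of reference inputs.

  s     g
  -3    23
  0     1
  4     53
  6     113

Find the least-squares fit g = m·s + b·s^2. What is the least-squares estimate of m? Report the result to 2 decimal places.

m = 1.25

The normal system AᵀA·[m, b]ᵀ = Aᵀg is [[61, 253]; [253, 1633]]·[m, b]ᵀ = [821, 5123]ᵀ.
Determinant 61·1633 − 253² = 35604.
m = (821·1633 − 253·5123)/35604 = 323/258; b = (61·5123 − 253·821)/35604 = 17465/5934.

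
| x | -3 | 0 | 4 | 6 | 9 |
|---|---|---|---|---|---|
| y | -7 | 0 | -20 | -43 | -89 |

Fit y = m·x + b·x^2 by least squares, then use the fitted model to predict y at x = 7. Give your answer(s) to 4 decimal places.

Normal-equation sums: Σx·x = 142, Σx·x^2 = 982, Σx^2·x^2 = 8194.
And Σx·y = -1118, Σx^2·y = -9140.
Normal equations: [[142, 982]; [982, 8194]]·[m, b]ᵀ = [-1118, -9140]ᵀ.
det = 142·8194 − 982² = 199224.
m = ((-1118)·8194 − 982·(-9140))/199224 = -15451/16602; b = (142·(-9140) − 982·(-1118))/199224 = -16667/16602.
At x = 7: ŷ = (-15451/16602)·(7) + (-16667/16602)·(49) = -154140/2767.

ŷ = -55.7065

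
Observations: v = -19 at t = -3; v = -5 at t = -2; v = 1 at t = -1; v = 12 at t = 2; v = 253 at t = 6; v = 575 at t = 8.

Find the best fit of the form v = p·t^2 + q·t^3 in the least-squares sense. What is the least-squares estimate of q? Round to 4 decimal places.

q = 1.0021

Sums needed: Σt^2·t^2 = 5506, Σt^2·t^3 = 40300, Σt^3·t^3 = 309658.
And Σt^2·v = 45766, Σt^3·v = 349696.
XᵀX·[p, q]ᵀ = Xᵀv becomes [[5506, 40300]; [40300, 309658]]·[p, q]ᵀ = [45766, 349696]ᵀ.
det = 5506·309658 − 40300² = 80886948.
p = (45766·309658 − 40300·349696)/80886948 = 6588269/6740579; q = (5506·349696 − 40300·45766)/80886948 = 6754698/6740579.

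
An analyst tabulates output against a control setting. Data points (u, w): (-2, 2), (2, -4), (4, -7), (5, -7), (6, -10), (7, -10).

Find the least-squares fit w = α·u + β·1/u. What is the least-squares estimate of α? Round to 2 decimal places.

Normal-equation sums: Σu·u = 134, Σu·1/u = 6, Σ1/u·1/u = 114781/176400.
For Mᵀw: Σu·w = -205, Σ1/u·w = -3883/420.
So MᵀM·[α, β]ᵀ = Mᵀw: [[134, 6]; [6, 114781/176400]]·[α, β]ᵀ = [-205, -3883/420]ᵀ.
Δ = 134·(114781/176400) − 6² = 4515127/88200.
α = ((-205)·(114781/176400) − 6·(-3883/420))/(4515127/88200) = -13744945/9030254; β = (134·(-3883/420) − 6·(-205))/(4515127/88200) = -781620/4515127.

α = -1.52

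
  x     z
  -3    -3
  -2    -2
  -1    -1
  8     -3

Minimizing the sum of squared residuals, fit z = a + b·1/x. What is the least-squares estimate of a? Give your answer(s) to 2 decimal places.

a = -3.05

AᵀA·[a, b]ᵀ = Aᵀz reads: 4·a + (-41/24)·b = -9;  (-41/24)·a + (793/576)·b = 21/8.
Determinant 4·(793/576) − (-41/24)² = 497/192.
a = ((-9)·(793/576) − (-41/24)·(21/8))/(497/192) = -1518/497; b = (4·(21/8) − (-41/24)·(-9))/(497/192) = -936/497.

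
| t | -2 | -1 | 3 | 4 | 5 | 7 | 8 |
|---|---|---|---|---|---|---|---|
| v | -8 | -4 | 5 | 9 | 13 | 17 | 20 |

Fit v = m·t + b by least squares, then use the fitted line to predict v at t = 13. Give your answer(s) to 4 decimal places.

From the data, Σt·t = 168, Σt = 24, Σ1 = 7.
And Σt·v = 415, Σv = 52.
Normal equations: [[168, 24]; [24, 7]]·[m, b]ᵀ = [415, 52]ᵀ.
Eliminating b: 7·(row 1) − 24·(row 2) gives 600·m = 7·415 − 24·52 = 1657, so m = 1657/600.
Then b = (52 − 24·(1657/600))/7 = -51/25.
At t = 13: v̂ = (1657/600)·(13) + (-51/25)·(1) = 20317/600.

v̂ = 33.8617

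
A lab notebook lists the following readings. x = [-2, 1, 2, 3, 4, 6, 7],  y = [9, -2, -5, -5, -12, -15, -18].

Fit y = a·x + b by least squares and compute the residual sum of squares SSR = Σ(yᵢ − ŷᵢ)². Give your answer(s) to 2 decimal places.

Sums needed: Σx·x = 119, Σx = 21, Σ1 = 7.
Right-hand side: Σx·y = -309, Σy = -48.
Determinant 119·7 − 21² = 392.
a = ((-309)·7 − 21·(-48))/392 = -165/56; b = (119·(-48) − 21·(-309))/392 = 111/56.
Residuals: 9/8, -29/28, -61/56, 13/7, -123/56, 39/56, 9/14; SSR = 711/56.

SSR = 12.70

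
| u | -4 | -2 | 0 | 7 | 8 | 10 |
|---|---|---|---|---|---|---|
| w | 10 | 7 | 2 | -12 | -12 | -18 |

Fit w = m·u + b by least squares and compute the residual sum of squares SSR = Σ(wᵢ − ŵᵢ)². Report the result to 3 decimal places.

SSR = 3.383

With design matrix M, MᵀM = [[233, 19]; [19, 6]] and Mᵀw = [-414, -23]ᵀ.
Eliminating b: 6·(row 1) − 19·(row 2) gives 1037·m = 6·(-414) − 19·(-23) = -2047, so m = -2047/1037.
Then b = ((-23) − 19·(-2047/1037))/6 = 2507/1037.
Residuals: -325/1037, 658/1037, -433/1037, -622/1037, 1425/1037, -703/1037; SSR = 3508/1037.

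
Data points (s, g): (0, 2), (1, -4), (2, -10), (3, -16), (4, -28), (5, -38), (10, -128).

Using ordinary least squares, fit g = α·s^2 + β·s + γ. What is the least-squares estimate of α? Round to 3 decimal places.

XᵀX·[α, β, γ]ᵀ = Xᵀg reads: 10979·α + 1225·β + 155·γ = -14386;  1225·α + 155·β + 25·γ = -1654;  155·α + 25·β + 7·γ = -222.
Solving the 3×3 system (Gaussian elimination) gives α = -1931/1974, β = -653/210, γ = 346/329.

α = -0.978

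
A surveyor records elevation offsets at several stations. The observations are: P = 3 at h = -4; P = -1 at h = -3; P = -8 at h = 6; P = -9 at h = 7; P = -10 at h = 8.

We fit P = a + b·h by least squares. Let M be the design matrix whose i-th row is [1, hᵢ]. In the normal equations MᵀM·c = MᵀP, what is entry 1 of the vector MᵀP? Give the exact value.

-25

Entry 1 ↔ basis 1, so (MᵀP)_{1} = Σᵢ Pᵢ = (1)·(3) + (1)·(-1) + (1)·(-8) + (1)·(-9) + (1)·(-10) = -25.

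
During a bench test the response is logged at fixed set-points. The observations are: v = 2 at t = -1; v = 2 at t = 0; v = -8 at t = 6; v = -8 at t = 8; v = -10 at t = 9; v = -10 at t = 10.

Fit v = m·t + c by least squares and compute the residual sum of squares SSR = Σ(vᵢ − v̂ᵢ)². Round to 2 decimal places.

Compute the Gram sums: Σt·t = 282, Σt = 32, Σ1 = 6.
Right-hand side: Σt·v = -304, Σv = -32.
So MᵀM·[m, c]ᵀ = Mᵀv: [[282, 32]; [32, 6]]·[m, c]ᵀ = [-304, -32]ᵀ.
Eliminating c: 6·(row 1) − 32·(row 2) gives 668·m = 6·(-304) − 32·(-32) = -800, so m = -200/167.
Then c = ((-32) − 32·(-200/167))/6 = 176/167.
Residuals: -42/167, 158/167, -312/167, 88/167, -46/167, 154/167; SSR = 944/167.

SSR = 5.65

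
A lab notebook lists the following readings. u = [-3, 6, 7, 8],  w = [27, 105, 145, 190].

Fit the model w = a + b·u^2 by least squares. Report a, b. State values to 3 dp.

a = -0.359, b = 2.965

From the data, Σ1 = 4, Σu^2 = 158, Σu^2·u^2 = 7874.
For Mᵀw: Σw = 467, Σu^2·w = 23288.
Normal equations: [[4, 158]; [158, 7874]]·[a, b]ᵀ = [467, 23288]ᵀ.
Eliminating b: 7874·(row 1) − 158·(row 2) gives 6532·a = 7874·467 − 158·23288 = -2346, so a = -51/142.
Then b = (23288 − 158·(-51/142))/7874 = 421/142.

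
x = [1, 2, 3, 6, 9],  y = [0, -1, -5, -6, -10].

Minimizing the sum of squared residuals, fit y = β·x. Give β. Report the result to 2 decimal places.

β = -1.09

Setting ∂/∂β … = 0 gives: 131·β = -143.
β = (-143)/131 = -1.0916.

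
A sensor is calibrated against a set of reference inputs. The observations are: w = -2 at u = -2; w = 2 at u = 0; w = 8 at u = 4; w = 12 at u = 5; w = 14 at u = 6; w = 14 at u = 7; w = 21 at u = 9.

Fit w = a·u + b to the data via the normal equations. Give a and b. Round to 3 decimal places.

a = 1.994, b = 1.597

Sums needed: Σu·u = 211, Σu = 29, Σ1 = 7.
Moment sums: Σu·w = 467, Σw = 69.
So AᵀA·[a, b]ᵀ = Aᵀw: [[211, 29]; [29, 7]]·[a, b]ᵀ = [467, 69]ᵀ.
Determinant 211·7 − 29² = 636.
a = (467·7 − 29·69)/636 = 317/159; b = (211·69 − 29·467)/636 = 254/159.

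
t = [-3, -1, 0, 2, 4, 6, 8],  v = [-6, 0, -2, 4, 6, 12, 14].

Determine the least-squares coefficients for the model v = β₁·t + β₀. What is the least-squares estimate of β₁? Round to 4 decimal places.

β₁ = 1.8196

The normal equations are: 130·β₁ + 16·β₀ = 234;  16·β₁ + 7·β₀ = 28.
(Σt·t = 130, Σt = 16, Σ1 = 7, Σt·v = 234, Σv = 28.)
det = 130·7 − 16² = 654.
β₁ = (234·7 − 16·28)/654 = 595/327; β₀ = (130·28 − 16·234)/654 = -52/327.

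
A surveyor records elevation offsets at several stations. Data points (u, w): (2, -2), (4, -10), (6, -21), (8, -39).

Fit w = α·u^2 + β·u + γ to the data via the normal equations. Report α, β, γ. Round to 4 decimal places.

Sums needed: Σu^2·u^2 = 5664, Σu^2·u = 800, Σu^2 = 120, Σu·u = 120, Σu = 20, Σ1 = 4.
For Mᵀw: Σu^2·w = -3420, Σu·w = -482, Σw = -72.
Normal equations: [[5664, 800, 120]; [800, 120, 20]; [120, 20, 4]]·[α, β, γ]ᵀ = [-3420, -482, -72]ᵀ.
Inverting the 3×3 Gram matrix, [α, β, γ]ᵀ = [-5/8, 3/20, 0]ᵀ.

α = -0.6250, β = 0.1500, γ = 0.0000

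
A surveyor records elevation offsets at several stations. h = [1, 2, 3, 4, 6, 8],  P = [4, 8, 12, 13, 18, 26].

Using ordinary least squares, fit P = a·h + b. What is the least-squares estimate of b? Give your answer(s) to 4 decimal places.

b = 1.7353

Forming XᵀX = [[130, 24]; [24, 6]] and XᵀP = [424, 81]ᵀ gives XᵀX·[a, b]ᵀ = XᵀP.
det = 130·6 − 24² = 204.
a = (424·6 − 24·81)/204 = 50/17; b = (130·81 − 24·424)/204 = 59/34.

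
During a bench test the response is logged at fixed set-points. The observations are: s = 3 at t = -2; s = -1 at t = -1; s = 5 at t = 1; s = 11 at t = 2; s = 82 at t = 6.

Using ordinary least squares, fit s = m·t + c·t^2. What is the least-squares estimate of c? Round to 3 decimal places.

Entries of MᵀM: Σt·t = 46, Σt·t^2 = 216, Σt^2·t^2 = 1330.
For Mᵀs: Σt·s = 514, Σt^2·s = 3012.
So MᵀM·[m, c]ᵀ = Mᵀs: [[46, 216]; [216, 1330]]·[m, c]ᵀ = [514, 3012]ᵀ.
Eliminating c: 1330·(row 1) − 216·(row 2) gives 14524·m = 1330·514 − 216·3012 = 33028, so m = 8257/3631.
Then c = (3012 − 216·(8257/3631))/1330 = 6882/3631.

c = 1.895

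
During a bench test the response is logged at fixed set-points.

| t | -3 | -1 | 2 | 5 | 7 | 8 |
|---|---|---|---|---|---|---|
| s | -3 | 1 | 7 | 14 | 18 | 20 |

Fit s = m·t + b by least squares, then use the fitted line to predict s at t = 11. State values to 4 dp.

ŝ = 26.3980

Setting ∂/∂m … = 0 gives: 152·m + 18·b = 378;  18·m + 6·b = 57.
(Σt·t = 152, Σt = 18, Σ1 = 6, Σt·s = 378, Σs = 57.)
det = 152·6 − 18² = 588.
m = (378·6 − 18·57)/588 = 207/98; b = (152·57 − 18·378)/588 = 155/49.
At t = 11: ŝ = (207/98)·(11) + (155/49)·(1) = 2587/98.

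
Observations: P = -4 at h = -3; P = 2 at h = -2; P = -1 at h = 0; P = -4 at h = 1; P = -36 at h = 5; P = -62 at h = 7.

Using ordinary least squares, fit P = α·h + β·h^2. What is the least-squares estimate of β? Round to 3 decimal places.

With design matrix X, XᵀX = [[88, 434]; [434, 3124]] and XᵀP = [-610, -3970]ᵀ.
det = 88·3124 − 434² = 86556.
α = ((-610)·3124 − 434·(-3970))/86556 = -45665/21639; β = (88·(-3970) − 434·(-610))/86556 = -21155/21639.

β = -0.978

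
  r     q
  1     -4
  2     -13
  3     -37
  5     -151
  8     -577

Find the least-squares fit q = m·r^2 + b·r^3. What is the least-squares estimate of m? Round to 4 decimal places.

From the data, Σr^2·r^2 = 4819, Σr^2·r^3 = 36169, Σr^3·r^3 = 278563.
For Aᵀq: Σr^2·q = -41092, Σr^3·q = -315406.
Eliminating b: 278563·(row 1) − 36169·(row 2) gives 34198536·m = 278563·(-41092) − 36169·(-315406) = -38791182, so m = -6465197/5699756.
Then b = ((-315406) − 36169·(-6465197/5699756))/278563 = -5614161/5699756.

m = -1.1343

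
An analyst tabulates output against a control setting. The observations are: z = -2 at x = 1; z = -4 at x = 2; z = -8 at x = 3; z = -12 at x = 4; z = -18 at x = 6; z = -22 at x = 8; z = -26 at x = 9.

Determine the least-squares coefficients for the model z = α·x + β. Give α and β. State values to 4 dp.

α = -3.0000, β = 1.0000

Setting ∂/∂α … = 0 gives: 211·α + 33·β = -600;  33·α + 7·β = -92.
(Σx·x = 211, Σx = 33, Σ1 = 7, Σx·z = -600, Σz = -92.)
det = 211·7 − 33² = 388.
α = ((-600)·7 − 33·(-92))/388 = -3; β = (211·(-92) − 33·(-600))/388 = 1.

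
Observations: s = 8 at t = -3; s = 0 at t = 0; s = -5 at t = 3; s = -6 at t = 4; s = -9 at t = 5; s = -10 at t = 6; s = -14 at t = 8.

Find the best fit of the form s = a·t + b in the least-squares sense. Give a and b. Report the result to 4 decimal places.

a = -1.9384, b = 1.2260

With design matrix A, AᵀA = [[159, 23]; [23, 7]] and Aᵀs = [-280, -36]ᵀ.
det = 159·7 − 23² = 584.
a = ((-280)·7 − 23·(-36))/584 = -283/146; b = (159·(-36) − 23·(-280))/584 = 179/146.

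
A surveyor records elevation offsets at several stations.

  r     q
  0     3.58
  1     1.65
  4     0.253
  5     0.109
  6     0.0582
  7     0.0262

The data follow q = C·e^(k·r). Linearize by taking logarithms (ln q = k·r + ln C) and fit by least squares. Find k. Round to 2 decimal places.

k = -0.69

With ln qᵢ as the transformed response and rᵢ as the regressor:
Σr = 23.0000, Σ(r)² = 127.0000, Σln q = -8.3005, Σr·ln q = -58.6359.
Equations: 127.0000·k + 23.0000·ln C = -58.6359;  23.0000·k + 6·ln C = -8.3005.
Slope k = (n·Σr·ln q − Σr·Σln q)/(n·Σ(r)² − (Σr)²) = (6·-58.6359 − 23.0000·-8.3005)/233.0000 = -0.69057; ln C = (Σln q − k·Σr)/n = 1.26379.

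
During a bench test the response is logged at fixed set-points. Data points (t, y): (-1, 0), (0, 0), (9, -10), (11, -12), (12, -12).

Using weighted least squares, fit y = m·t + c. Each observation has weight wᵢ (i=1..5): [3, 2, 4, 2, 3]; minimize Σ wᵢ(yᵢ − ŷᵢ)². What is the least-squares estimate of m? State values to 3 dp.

Entries of XᵀWX: Σwᵢ·t·t = 1001, Σwᵢ·t = 91, Σwᵢ·1 = 14.
And Σwᵢ·t·y = -1056, Σwᵢ·y = -100.
Normal equations: [[1001, 91]; [91, 14]]·[m, c]ᵀ = [-1056, -100]ᵀ.
Δ = 1001·14 − 91² = 5733.
m = ((-1056)·14 − 91·(-100))/5733 = -116/117; c = (1001·(-100) − 91·(-1056))/5733 = -44/63.

m = -0.991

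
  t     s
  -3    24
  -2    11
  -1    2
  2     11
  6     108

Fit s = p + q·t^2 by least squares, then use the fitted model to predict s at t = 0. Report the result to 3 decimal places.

The normal equations are: 5·p + 54·q = 156;  54·p + 1410·q = 4194.
(Σ1 = 5, Σt^2 = 54, Σt^2·t^2 = 1410, Σs = 156, Σt^2·s = 4194.)
Δ = 5·1410 − 54² = 4134.
p = (156·1410 − 54·4194)/4134 = -1086/689; q = (5·4194 − 54·156)/4134 = 2091/689.
At t = 0: ŝ = (-1086/689)·(1) + (2091/689)·(0) = -1086/689.

ŝ = -1.576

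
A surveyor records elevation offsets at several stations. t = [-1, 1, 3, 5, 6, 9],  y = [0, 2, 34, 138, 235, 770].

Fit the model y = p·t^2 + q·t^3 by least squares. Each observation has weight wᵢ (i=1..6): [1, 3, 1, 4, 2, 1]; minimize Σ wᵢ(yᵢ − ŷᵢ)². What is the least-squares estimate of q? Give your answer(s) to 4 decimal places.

q = 0.9927

Sums needed: Σwᵢ·t^2·t^2 = 11738, Σwᵢ·t^2·t^3 = 87346, Σwᵢ·t^3·t^3 = 687986.
For AᵀWy: Σwᵢ·t^2·y = 93402, Σwᵢ·t^3·y = 732774.
Normal equations: [[11738, 87346]; [87346, 687986]]·[p, q]ᵀ = [93402, 732774]ᵀ.
Eliminating q: 687986·(row 1) − 87346·(row 2) gives 446255952·p = 687986·93402 − 87346·732774 = 254390568, so p = 10599607/18593998.
Then q = (732774 − 87346·(10599607/18593998))/687986 = 18458755/18593998.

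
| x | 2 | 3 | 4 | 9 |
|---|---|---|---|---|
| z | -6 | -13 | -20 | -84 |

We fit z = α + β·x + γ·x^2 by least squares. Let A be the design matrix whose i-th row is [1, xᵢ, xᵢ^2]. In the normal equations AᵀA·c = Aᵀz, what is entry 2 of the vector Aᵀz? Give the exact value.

Entry 2 ↔ basis x, so (Aᵀz)_{2} = Σᵢ (x)·zᵢ = (2)·(-6) + (3)·(-13) + (4)·(-20) + (9)·(-84) = -887.

-887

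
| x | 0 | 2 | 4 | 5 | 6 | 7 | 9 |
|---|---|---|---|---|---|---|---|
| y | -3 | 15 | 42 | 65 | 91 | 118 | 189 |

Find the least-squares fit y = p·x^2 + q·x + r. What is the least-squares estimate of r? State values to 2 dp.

Setting ∂/∂p … = 0 gives: 11155·p + 1485·q + 211·r = 26724;  1485·p + 211·q + 33·r = 3596;  211·p + 33·q + 7·r = 517.
Solving the 3×3 system (Gaussian elimination) gives p = 86417/44436, q = 54843/14812, r = -24644/11109.

r = -2.22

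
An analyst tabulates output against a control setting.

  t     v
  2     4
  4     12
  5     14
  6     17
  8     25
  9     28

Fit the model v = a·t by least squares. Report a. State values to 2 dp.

Setting ∂/∂a … = 0 gives: 226·a = 680.
a = 680/226 = 3.00885.

a = 3.01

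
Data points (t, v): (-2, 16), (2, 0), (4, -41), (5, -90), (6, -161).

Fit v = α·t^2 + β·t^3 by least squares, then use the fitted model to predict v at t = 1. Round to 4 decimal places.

v̂ = 0.5240

Entries of MᵀM: Σt^2·t^2 = 2209, Σt^2·t^3 = 11925, Σt^3·t^3 = 66505.
And Σt^2·v = -8638, Σt^3·v = -48778.
Normal equations: [[2209, 11925]; [11925, 66505]]·[α, β]ᵀ = [-8638, -48778]ᵀ.
Eliminating β: 66505·(row 1) − 11925·(row 2) gives 4703920·α = 66505·(-8638) − 11925·(-48778) = 7207460, so α = 27721/18092.
Then β = ((-48778) − 11925·(27721/18092))/66505 = -91201/90460.
At t = 1: v̂ = (27721/18092)·(1) + (-91201/90460)·(1) = 11851/22615.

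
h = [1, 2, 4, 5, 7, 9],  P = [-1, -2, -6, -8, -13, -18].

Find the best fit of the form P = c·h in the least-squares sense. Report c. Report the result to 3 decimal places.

The normal system MᵀM·[c]ᵀ = MᵀP is [[176]]·[c]ᵀ = [-322]ᵀ.
c = (-322)/176 = -1.82955.

c = -1.830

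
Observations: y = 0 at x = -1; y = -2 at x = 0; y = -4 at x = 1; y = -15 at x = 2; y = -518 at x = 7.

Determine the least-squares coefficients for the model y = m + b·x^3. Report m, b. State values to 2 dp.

m = -2.24, b = -1.50

With design matrix A, AᵀA = [[5, 351]; [351, 117715]] and Aᵀy = [-539, -177798]ᵀ.
Eliminating b: 117715·(row 1) − 351·(row 2) gives 465374·m = 117715·(-539) − 351·(-177798) = -1041287, so m = -80099/35798.
Then b = ((-177798) − 351·(-80099/35798))/117715 = -699801/465374.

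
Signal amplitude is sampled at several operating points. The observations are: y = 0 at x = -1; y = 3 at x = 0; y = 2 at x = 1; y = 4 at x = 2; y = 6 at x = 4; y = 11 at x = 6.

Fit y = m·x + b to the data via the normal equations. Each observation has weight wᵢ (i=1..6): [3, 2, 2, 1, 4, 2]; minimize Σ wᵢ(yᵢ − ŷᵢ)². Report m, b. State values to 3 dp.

With design matrix M, MᵀWM = [[145, 29]; [29, 14]] and MᵀWy = [240, 60]ᵀ.
Eliminating b: 14·(row 1) − 29·(row 2) gives 1189·m = 14·240 − 29·60 = 1620, so m = 1620/1189.
Then b = (60 − 29·(1620/1189))/14 = 60/41.

m = 1.362, b = 1.463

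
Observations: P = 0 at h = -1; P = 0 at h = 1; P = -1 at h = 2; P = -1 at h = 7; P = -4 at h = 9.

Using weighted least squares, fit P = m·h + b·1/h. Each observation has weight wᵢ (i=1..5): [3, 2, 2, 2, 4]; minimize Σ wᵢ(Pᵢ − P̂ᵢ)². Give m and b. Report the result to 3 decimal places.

Sums needed: Σwᵢ·h·h = 435, Σwᵢ·h·1/h = 13, Σwᵢ·1/h·1/h = 44375/7938.
Right-hand side: Σwᵢ·h·P = -162, Σwᵢ·1/h·P = -193/63.
Normal equations: [[435, 13]; [13, 44375/7938]]·[m, b]ᵀ = [-162, -193/63]ᵀ.
Eliminating b: (44375/7938)·(row 1) − 13·(row 2) gives (5987201/2646)·m = (44375/7938)·(-162) − 13·(-193/63) = -381812/441, so m = -2290872/5987201.
Then b = ((-193/63) − 13·(-2290872/5987201))/(44375/7938) = 2046366/5987201.

m = -0.383, b = 0.342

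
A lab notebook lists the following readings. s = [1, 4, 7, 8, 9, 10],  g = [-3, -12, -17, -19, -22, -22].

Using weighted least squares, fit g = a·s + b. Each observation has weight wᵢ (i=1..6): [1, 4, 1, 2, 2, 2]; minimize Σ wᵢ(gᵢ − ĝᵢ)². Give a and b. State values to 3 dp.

The normal equations are: 604·a + 78·b = -1454;  78·a + 12·b = -194.
Determinant 604·12 − 78² = 1164.
a = ((-1454)·12 − 78·(-194))/1164 = -193/97; b = (604·(-194) − 78·(-1454))/1164 = -941/291.

a = -1.990, b = -3.234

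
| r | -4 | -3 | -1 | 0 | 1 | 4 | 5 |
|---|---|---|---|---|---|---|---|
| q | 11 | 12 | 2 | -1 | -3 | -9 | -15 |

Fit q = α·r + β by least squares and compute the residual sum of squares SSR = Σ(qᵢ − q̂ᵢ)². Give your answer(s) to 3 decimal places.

From the data, Σr·r = 68, Σr = 2, Σ1 = 7.
Right-hand side: Σr·q = -196, Σq = -3.
Eliminating β: 7·(row 1) − 2·(row 2) gives 472·α = 7·(-196) − 2·(-3) = -1366, so α = -683/236.
Then β = ((-3) − 2·(-683/236))/7 = 47/118.
Residuals: -115/118, 689/236, -305/236, -165/118, -119/236, 257/118, -219/236; SSR = 2237/118.

SSR = 18.958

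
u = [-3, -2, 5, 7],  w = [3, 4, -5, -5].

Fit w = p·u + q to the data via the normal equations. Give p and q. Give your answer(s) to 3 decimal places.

p = -0.960, q = 0.930

Sums needed: Σu·u = 87, Σu = 7, Σ1 = 4.
For Aᵀw: Σu·w = -77, Σw = -3.
Normal equations: [[87, 7]; [7, 4]]·[p, q]ᵀ = [-77, -3]ᵀ.
Δ = 87·4 − 7² = 299.
p = ((-77)·4 − 7·(-3))/299 = -287/299; q = (87·(-3) − 7·(-77))/299 = 278/299.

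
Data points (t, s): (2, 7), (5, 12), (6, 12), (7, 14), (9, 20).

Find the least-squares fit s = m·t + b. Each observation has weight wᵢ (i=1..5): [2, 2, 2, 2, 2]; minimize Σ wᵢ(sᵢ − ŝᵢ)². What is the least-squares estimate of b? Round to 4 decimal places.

b = 2.8284

Entries of MᵀWM: Σwᵢ·t·t = 390, Σwᵢ·t = 58, Σwᵢ·1 = 10.
Moment sums: Σwᵢ·t·s = 848, Σwᵢ·s = 130.
MᵀWM·[m, b]ᵀ = MᵀWs becomes [[390, 58]; [58, 10]]·[m, b]ᵀ = [848, 130]ᵀ.
Eliminating b: 10·(row 1) − 58·(row 2) gives 536·m = 10·848 − 58·130 = 940, so m = 235/134.
Then b = (130 − 58·(235/134))/10 = 379/134.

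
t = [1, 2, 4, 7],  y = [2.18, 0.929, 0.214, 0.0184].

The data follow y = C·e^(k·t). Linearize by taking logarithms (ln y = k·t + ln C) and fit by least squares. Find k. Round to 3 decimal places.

k = -0.790

With ln yᵢ as the transformed response and tᵢ as the regressor:
Σt = 14.0000, Σ(t)² = 70.0000, Σln y = -4.8315, Σt·ln y = -33.5029.
Equations: 70.0000·k + 14.0000·ln C = -33.5029;  14.0000·k + 4·ln C = -4.8315.
Solving (det = 84.0000): k = -0.79013, ln C = 1.55756.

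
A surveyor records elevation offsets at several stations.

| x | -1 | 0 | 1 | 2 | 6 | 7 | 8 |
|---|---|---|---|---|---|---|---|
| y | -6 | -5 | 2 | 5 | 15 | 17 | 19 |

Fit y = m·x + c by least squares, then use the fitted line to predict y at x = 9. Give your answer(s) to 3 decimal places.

ŷ = 22.871

The normal system AᵀA·[m, c]ᵀ = Aᵀy is [[155, 23]; [23, 7]]·[m, c]ᵀ = [379, 47]ᵀ.
Determinant 155·7 − 23² = 556.
m = (379·7 − 23·47)/556 = 393/139; c = (155·47 − 23·379)/556 = -358/139.
At x = 9: ŷ = (393/139)·(9) + (-358/139)·(1) = 3179/139.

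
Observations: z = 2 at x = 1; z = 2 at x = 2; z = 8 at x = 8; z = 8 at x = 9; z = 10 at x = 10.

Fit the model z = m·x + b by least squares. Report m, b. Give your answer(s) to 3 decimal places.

m = 0.886, b = 0.686

With design matrix A, AᵀA = [[250, 30]; [30, 5]] and Aᵀz = [242, 30]ᵀ.
Eliminating b: 5·(row 1) − 30·(row 2) gives 350·m = 5·242 − 30·30 = 310, so m = 31/35.
Then b = (30 − 30·(31/35))/5 = 24/35.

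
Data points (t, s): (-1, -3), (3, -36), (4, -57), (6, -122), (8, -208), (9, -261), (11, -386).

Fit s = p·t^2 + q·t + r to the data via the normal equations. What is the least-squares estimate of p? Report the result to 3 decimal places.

p = -2.995

Setting ∂/∂p … = 0 gives: 26932·p + 2878·q + 328·r = -86790;  2878·p + 328·q + 40·r = -9324;  328·p + 40·q + 7·r = -1073.
Solving the 3×3 system (Gaussian elimination) gives p = -248462/82971, q = -155951/82971, r = -184901/82971.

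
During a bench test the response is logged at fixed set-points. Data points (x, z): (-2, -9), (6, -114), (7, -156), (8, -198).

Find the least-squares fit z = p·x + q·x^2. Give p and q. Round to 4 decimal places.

Entries of AᵀA: Σx·x = 153, Σx·x^2 = 1063, Σx^2·x^2 = 7809.
For Aᵀz: Σx·z = -3342, Σx^2·z = -24456.
AᵀA·[p, q]ᵀ = Aᵀz becomes [[153, 1063]; [1063, 7809]]·[p, q]ᵀ = [-3342, -24456]ᵀ.
Δ = 153·7809 − 1063² = 64808.
p = ((-3342)·7809 − 1063·(-24456))/64808 = -50475/32404; q = (153·(-24456) − 1063·(-3342))/64808 = -94611/32404.

p = -1.5577, q = -2.9197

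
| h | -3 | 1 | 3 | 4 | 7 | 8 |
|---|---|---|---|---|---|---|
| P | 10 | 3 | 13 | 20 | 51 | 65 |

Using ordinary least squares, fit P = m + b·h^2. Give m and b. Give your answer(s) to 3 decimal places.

m = 2.880, b = 0.978

The normal system AᵀA·[m, b]ᵀ = AᵀP is [[6, 148]; [148, 6916]]·[m, b]ᵀ = [162, 7189]ᵀ.
Δ = 6·6916 − 148² = 19592.
m = (162·6916 − 148·7189)/19592 = 455/158; b = (6·7189 − 148·162)/19592 = 309/316.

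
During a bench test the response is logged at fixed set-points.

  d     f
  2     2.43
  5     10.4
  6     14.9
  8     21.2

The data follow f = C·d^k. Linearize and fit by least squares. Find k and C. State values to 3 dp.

Linearized form: ln f = k·ln d + ln C. From the 4 transformed points,
Σln d = 6.1738, Σ(ln d)² = 10.6052, Σln f = 8.9851, Σln d·ln f = 15.5752.
Equations: 10.6052·k + 6.1738·ln C = 15.5752;  6.1738·k + 4·ln C = 8.9851.
Slope k = (n·Σln d·ln f − Σln d·Σln f)/(n·Σ(ln d)² − (Σln d)²) = (4·15.5752 − 6.1738·8.9851)/4.3053 = 1.58623; ln C = (Σln f − k·Σln d)/n = -0.20199, so C = exp(-0.20199) = 0.81710.

k = 1.586, C = 0.817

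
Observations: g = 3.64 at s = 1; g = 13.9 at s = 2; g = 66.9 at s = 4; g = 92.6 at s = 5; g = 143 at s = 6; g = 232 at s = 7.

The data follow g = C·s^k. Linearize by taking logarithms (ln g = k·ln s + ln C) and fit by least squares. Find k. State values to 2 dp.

Taking logs, ln g = k·ln s + ln C, so regress ln g on ln s.
AᵀA = [[11.9895, 7.4265]; [7.4265, 6]], rhs = [34.4302, 23.0649]ᵀ  (here Σln s = 7.4265, Σ(ln s)² = 11.9895, Σln g = 23.0649, Σln s·ln g = 34.4302).
Slope k = (n·Σln s·ln g − Σln s·Σln g)/(n·Σ(ln s)² − (Σln s)²) = (6·34.4302 − 7.4265·23.0649)/16.7835 = 2.10257; ln C = (Σln g − k·Σln s)/n = 1.24168.

k = 2.10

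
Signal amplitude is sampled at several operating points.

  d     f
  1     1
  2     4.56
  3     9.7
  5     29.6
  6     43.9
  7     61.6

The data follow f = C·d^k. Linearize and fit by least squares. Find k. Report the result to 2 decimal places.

k = 2.10

Taking logs, ln f = k·ln d + ln C, so regress ln f on ln d.
AᵀA = [[11.2747, 7.1389]; [7.1389, 6]], rhs = [23.7950, 15.0798]ᵀ  (here Σln d = 7.1389, Σ(ln d)² = 11.2747, Σln f = 15.0798, Σln d·ln f = 23.7950).
Δ = 11.2747·6 − (7.1389)² = 16.6845; k = (23.7950·6 − 7.1389·15.0798)/16.6845 = 2.10480, ln C = (11.2747·15.0798 − 7.1389·23.7950)/16.6845 = 0.00899.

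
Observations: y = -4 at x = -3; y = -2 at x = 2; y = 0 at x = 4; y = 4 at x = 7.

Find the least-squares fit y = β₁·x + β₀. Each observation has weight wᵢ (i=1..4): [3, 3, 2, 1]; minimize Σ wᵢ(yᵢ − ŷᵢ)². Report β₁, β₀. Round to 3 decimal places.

β₁ = 0.679, β₀ = -2.462

Entries of AᵀWA: Σwᵢ·x·x = 120, Σwᵢ·x = 12, Σwᵢ·1 = 9.
Moment sums: Σwᵢ·x·y = 52, Σwᵢ·y = -14.
Normal equations: [[120, 12]; [12, 9]]·[β₁, β₀]ᵀ = [52, -14]ᵀ.
det = 120·9 − 12² = 936.
β₁ = (52·9 − 12·(-14))/936 = 53/78; β₀ = (120·(-14) − 12·52)/936 = -32/13.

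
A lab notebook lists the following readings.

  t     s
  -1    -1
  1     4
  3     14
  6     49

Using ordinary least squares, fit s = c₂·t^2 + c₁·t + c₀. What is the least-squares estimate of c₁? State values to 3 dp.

c₁ = 1.761

Forming AᵀA = [[1379, 243, 47]; [243, 47, 9]; [47, 9, 4]] and Aᵀs = [1893, 341, 66]ᵀ gives AᵀA·[c₂, c₁, c₀]ᵀ = Aᵀs.
Inverting the 3×3 Gram matrix, [c₂, c₁, c₀]ᵀ = [6945/6556, 11545/6556, 27/298]ᵀ.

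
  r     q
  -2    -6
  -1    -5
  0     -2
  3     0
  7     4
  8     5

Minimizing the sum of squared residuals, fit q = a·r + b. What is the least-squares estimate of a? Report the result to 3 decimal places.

The normal system AᵀA·[a, b]ᵀ = Aᵀq is [[127, 15]; [15, 6]]·[a, b]ᵀ = [85, -4]ᵀ.
Determinant 127·6 − 15² = 537.
a = (85·6 − 15·(-4))/537 = 190/179; b = (127·(-4) − 15·85)/537 = -1783/537.

a = 1.061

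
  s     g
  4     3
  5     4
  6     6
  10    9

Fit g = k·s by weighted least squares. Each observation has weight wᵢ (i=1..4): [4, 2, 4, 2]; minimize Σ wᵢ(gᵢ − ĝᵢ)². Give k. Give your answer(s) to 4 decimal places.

Forming XᵀWX = [[458]] and XᵀWg = [412]ᵀ gives XᵀWX·[k]ᵀ = XᵀWg.
Hence k = 412 / 458 ≈ 0.899563.

k = 0.8996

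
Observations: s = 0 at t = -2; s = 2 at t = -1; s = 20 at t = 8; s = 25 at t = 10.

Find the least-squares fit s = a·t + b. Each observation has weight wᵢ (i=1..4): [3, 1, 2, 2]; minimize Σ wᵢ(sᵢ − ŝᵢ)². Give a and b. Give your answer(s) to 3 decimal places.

The normal equations are: 341·a + 29·b = 818;  29·a + 8·b = 92.
(Σwᵢ·t·t = 341, Σwᵢ·t = 29, Σwᵢ·1 = 8, Σwᵢ·t·s = 818, Σwᵢ·s = 92.)
Eliminating b: 8·(row 1) − 29·(row 2) gives 1887·a = 8·818 − 29·92 = 3876, so a = 76/37.
Then b = (92 − 29·(76/37))/8 = 150/37.

a = 2.054, b = 4.054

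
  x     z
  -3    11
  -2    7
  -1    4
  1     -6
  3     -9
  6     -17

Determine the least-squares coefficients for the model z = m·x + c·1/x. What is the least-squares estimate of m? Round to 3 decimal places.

m = -2.868

Forming MᵀM = [[60, 6]; [6, 5/2]] and Mᵀz = [-186, -23]ᵀ gives MᵀM·[m, c]ᵀ = Mᵀz.
Eliminating c: (5/2)·(row 1) − 6·(row 2) gives 114·m = (5/2)·(-186) − 6·(-23) = -327, so m = -109/38.
Then c = ((-23) − 6·(-109/38))/(5/2) = -44/19.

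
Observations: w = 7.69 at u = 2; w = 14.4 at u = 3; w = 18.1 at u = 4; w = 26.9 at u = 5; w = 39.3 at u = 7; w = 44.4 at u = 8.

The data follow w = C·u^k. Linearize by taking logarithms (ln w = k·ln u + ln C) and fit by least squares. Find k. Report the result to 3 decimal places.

k = 1.261

Taking logs, ln w = k·ln u + ln C, so regress ln w on ln u.
Σln u = 8.8128, Σ(ln u)² = 14.3101, Σln w = 18.3597, Σln u·ln w = 28.6890.
Equations: 14.3101·k + 8.8128·ln C = 28.6890;  8.8128·k + 6·ln C = 18.3597.
Solving (det = 8.1947): k = 1.26095, ln C = 1.20785.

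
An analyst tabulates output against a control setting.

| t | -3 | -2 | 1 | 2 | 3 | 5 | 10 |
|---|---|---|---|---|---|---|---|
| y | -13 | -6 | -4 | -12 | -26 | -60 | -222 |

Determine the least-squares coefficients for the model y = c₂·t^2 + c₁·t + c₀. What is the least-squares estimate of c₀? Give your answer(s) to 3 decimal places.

c₀ = -0.766

XᵀX·[c₂, c₁, c₀]ᵀ = Xᵀy reads: 10820·c₂ + 1126·c₁ + 152·c₀ = -24127;  1126·c₂ + 152·c₁ + 16·c₀ = -2575;  152·c₂ + 16·c₁ + 7·c₀ = -343.
Solving the 3×3 system (Gaussian elimination) gives c₂ = -1857841/916242, c₁ = -1685263/916242, c₀ = -117023/152707.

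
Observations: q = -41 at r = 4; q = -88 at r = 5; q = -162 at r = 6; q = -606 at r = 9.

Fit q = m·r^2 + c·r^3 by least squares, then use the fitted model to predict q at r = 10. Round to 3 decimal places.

q̂ = -847.073

From the data, Σr^2·r^2 = 8738, Σr^2·r^3 = 70974, Σr^3·r^3 = 597818.
Moment sums: Σr^2·q = -57774, Σr^3·q = -490390.
So XᵀX·[m, c]ᵀ = Xᵀq: [[8738, 70974]; [70974, 597818]]·[m, c]ᵀ = [-57774, -490390]ᵀ.
Determinant 8738·597818 − 70974² = 186425008.
m = ((-57774)·597818 − 70974·(-490390))/186425008 = 680109/475574; c = (8738·(-490390) − 70974·(-57774))/186425008 = -470857/475574.
At r = 10: q̂ = (680109/475574)·(100) + (-470857/475574)·(1000) = -201423050/237787.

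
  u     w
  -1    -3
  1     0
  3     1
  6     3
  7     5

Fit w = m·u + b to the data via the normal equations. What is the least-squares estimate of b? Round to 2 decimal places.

b = -1.64

Entries of AᵀA: Σu·u = 96, Σu = 16, Σ1 = 5.
Right-hand side: Σu·w = 59, Σw = 6.
Eliminating b: 5·(row 1) − 16·(row 2) gives 224·m = 5·59 − 16·6 = 199, so m = 199/224.
Then b = (6 − 16·(199/224))/5 = -23/14.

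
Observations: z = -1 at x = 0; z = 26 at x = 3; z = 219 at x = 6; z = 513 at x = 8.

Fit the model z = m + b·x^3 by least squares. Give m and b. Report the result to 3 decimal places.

m = -0.354, b = 1.005

With design matrix M, MᵀM = [[4, 755]; [755, 309529]] and Mᵀz = [757, 310662]ᵀ.
Eliminating b: 309529·(row 1) − 755·(row 2) gives 668091·m = 309529·757 − 755·310662 = -236357, so m = -236357/668091.
Then b = (310662 − 755·(-236357/668091))/309529 = 671113/668091.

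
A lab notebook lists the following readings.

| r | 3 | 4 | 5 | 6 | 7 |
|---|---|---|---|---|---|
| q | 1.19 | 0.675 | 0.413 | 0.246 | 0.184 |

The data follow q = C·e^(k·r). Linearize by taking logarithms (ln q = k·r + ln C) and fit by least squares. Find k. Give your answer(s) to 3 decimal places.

With ln qᵢ as the transformed response and rᵢ as the regressor:
Σr = 25.0000, Σ(r)² = 135.0000, Σln q = -4.1986, Σr·ln q = -25.7361.
Equations: 135.0000·k + 25.0000·ln C = -25.7361;  25.0000·k + 5·ln C = -4.1986.
Solving (det = 50.0000): k = -0.47429, ln C = 1.53174.

k = -0.474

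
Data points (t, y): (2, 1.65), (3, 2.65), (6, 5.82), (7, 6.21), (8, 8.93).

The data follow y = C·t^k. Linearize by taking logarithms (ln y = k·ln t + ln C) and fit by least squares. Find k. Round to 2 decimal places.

Linearized form: ln y = k·ln t + ln C. From the 5 transformed points,
Σln t = 7.6089, Σ(ln t)² = 13.0084, Σln y = 7.2522, Σln t·ln y = 12.6799.
Normal system: [[13.0084, 7.6089]; [7.6089, 5]]·[k, ln C]ᵀ = [12.6799, 7.2522]ᵀ.
Slope k = (n·Σln t·ln y − Σln t·Σln y)/(n·Σ(ln t)² − (Σln t)²) = (5·12.6799 − 7.6089·7.2522)/7.1473 = 1.14986; ln C = (Σln y − k·Σln t)/n = -0.29938.

k = 1.15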